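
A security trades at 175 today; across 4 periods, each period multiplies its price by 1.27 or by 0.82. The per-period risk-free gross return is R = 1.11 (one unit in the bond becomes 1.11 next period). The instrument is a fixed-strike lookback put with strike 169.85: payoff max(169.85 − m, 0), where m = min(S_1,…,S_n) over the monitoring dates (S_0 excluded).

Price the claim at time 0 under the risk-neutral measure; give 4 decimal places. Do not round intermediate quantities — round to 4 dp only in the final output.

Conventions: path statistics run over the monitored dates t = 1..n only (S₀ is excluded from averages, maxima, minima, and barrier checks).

Set p* = 0.6444 (from d < R < u); the path-dependent value is the discounted p*-expectation over all price paths.
Enumerate all 2^4 = 16 price paths (U = up ×1.27, D = down ×0.82); each path with k up-moves has probability p*^k·(1−p*)^(4−k).
DDDD: m=79.1213, payoff=90.7287, prob=0.015982
UDDD: m=122.5415, payoff=47.3085, prob=0.028967
DUDD: m=122.5415, payoff=47.3085, prob=0.028967
UUDD: m=189.7899, payoff=0.0000, prob=0.052503
DDUD: m=117.6700, payoff=52.1800, prob=0.028967
UDUD: m=182.2450, payoff=0.0000, prob=0.052503
DUUD: m=143.5000, payoff=26.3500, prob=0.052503
UUUD: m=222.2500, payoff=0.0000, prob=0.095162
DDDU: m=96.4894, payoff=73.3606, prob=0.028967
UDDU: m=149.4409, payoff=20.4091, prob=0.052503
DUDU: m=143.5000, payoff=26.3500, prob=0.052503
UUDU: m=222.2500, payoff=0.0000, prob=0.095162
DDUU: m=117.6700, payoff=52.1800, prob=0.052503
UDUU: m=182.2450, payoff=0.0000, prob=0.095162
DUUU: m=143.5000, payoff=26.3500, prob=0.095162
UUUU: m=222.2500, payoff=0.0000, prob=0.172481
Price = Σ prob·payoff / R^4 = 16.912990 / 1.518070 = 11.1411

price = 11.1411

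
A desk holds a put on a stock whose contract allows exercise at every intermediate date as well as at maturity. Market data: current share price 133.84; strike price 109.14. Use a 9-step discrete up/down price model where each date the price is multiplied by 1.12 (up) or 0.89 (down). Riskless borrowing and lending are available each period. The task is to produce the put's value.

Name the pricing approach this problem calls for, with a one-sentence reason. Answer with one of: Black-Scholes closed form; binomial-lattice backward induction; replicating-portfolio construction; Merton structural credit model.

Key observation: early exercise of the strike-109.14 put must be checked at each of the 9 dates (spot 133.84), which forces a node-by-node comparison of intrinsic and continuation value backward from expiry.

framework: binomial-lattice backward induction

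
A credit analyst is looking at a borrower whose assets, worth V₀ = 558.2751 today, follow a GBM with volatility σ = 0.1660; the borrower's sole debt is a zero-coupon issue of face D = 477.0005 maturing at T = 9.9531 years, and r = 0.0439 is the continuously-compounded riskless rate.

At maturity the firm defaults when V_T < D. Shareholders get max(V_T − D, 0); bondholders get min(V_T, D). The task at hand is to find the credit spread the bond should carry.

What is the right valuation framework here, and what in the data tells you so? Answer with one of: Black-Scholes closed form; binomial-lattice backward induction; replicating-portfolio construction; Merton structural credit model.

framework: Merton structural credit model

Key observation: the data describe a firm's assets (V₀ = 558.2751, GBM) and a single zero-coupon debt of face 477.0005, so credit quantities follow from equity-as-call in the structural model.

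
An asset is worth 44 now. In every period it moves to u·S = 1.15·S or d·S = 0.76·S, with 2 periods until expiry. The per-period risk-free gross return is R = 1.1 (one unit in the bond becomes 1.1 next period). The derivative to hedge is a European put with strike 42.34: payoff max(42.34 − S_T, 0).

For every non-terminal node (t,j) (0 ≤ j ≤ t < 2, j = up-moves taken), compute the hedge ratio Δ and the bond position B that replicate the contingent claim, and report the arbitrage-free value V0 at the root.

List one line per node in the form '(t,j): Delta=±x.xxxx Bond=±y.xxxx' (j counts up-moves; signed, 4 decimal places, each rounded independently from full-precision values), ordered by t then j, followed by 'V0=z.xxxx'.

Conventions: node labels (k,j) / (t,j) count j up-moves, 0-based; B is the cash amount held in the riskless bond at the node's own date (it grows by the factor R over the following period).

Risk-neutral probability p* = (R−d)/(u−d) = (1.1−0.76)/(1.15−0.76) = 0.8718.
At maturity the claim pays: V(2,0)=16.9256, V(2,1)=3.8840, V(2,2)=0.0000
(1,0): S=33.4400. Δ = (V_up−V_dn)/(S_up−S_dn) = (3.8840−16.9256)/(38.4560−25.4144) = -1.0000. V = [p*·3.8840 + (1−p*)·16.9256]/1.1 = 5.0509. B = V − Δ·S = 38.4909.
(1,1): S=50.6000. Δ = (V_up−V_dn)/(S_up−S_dn) = (0.0000−3.8840)/(58.1900−38.4560) = -0.1968. V = [p*·0.0000 + (1−p*)·3.8840]/1.1 = 0.4527. B = V − Δ·S = 10.4117.
(0,0): S=44.0000. Δ = (V_up−V_dn)/(S_up−S_dn) = (0.4527−5.0509)/(50.6000−33.4400) = -0.2680. V = [p*·0.4527 + (1−p*)·5.0509]/1.1 = 0.9475. B = V − Δ·S = 12.7378.
Check: Δ(0,0)·S0 + B(0,0) = 0.9475 = V0.

(0,0): Delta=-0.2680 Bond=12.7378
(1,0): Delta=-1.0000 Bond=38.4909
(1,1): Delta=-0.1968 Bond=10.4117
V0=0.9475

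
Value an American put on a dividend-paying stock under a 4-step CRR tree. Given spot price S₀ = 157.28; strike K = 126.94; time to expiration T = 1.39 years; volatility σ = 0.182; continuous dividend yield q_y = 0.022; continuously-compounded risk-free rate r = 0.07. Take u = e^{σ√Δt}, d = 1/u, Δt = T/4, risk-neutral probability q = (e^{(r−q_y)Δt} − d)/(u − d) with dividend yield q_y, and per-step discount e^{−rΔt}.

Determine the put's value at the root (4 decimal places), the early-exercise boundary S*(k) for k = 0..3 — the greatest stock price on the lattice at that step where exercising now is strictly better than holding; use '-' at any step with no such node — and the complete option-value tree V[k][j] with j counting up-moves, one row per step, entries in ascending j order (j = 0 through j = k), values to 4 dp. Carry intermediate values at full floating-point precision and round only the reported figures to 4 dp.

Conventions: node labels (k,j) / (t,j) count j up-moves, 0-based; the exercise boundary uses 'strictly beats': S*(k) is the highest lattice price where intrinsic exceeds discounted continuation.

price = 1.0905
boundary = - - - 113.9962
tree:
1.0905
2.4875 0.0028
5.6743 0.0064 0.0000
12.9438 0.0145 0.0000 0.0000
24.5409 0.0332 0.0000 0.0000 0.0000

Δt=0.34750, u=1.11325, d=0.89827, q=0.55144, disc=e^(-rΔt)=0.97597
k=4 terminal: V=max(K-S,0) → 24.5409 0.0332 0.0000 0.0000 0.0000
k=3: j=0 S=113.9962 intr=12.9438 cont=10.7614 V=12.9438[EX]; j=1 S=141.2795 intr=0.0000 cont=0.0145 V=0.0145[hold]; j=2 S=175.0926 intr=0.0000 cont=0.0000 V=0.0000[hold]; j=3 S=216.9984 intr=0.0000 cont=0.0000 V=0.0000[hold]  S*(3)=113.9962
k=2: j=0 S=126.9068 intr=0.0332 cont=5.6743 V=5.6743[hold]; j=1 S=157.2800 intr=0.0000 cont=0.0064 V=0.0064[hold]; j=2 S=194.9226 intr=0.0000 cont=0.0000 V=0.0000[hold]  S*(2)=-
k=1: j=0 S=141.2795 intr=0.0000 cont=2.4875 V=2.4875[hold]; j=1 S=175.0926 intr=0.0000 cont=0.0028 V=0.0028[hold]  S*(1)=-
k=0: j=0 S=157.2800 intr=0.0000 cont=1.0905 V=1.0905[hold]  S*(0)=-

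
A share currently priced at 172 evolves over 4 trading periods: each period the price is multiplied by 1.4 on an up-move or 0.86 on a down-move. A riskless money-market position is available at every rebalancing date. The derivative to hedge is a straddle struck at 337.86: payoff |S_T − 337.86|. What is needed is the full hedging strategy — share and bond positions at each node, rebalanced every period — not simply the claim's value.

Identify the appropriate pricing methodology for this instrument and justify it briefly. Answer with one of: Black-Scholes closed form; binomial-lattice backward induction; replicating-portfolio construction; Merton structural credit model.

framework: replicating-portfolio construction

Key observation: since the answer must list Δ and B at each node of the 1.4/0.86 lattice on 172, the replicating-portfolio method — solving the two-state system at every node — is the one that applies.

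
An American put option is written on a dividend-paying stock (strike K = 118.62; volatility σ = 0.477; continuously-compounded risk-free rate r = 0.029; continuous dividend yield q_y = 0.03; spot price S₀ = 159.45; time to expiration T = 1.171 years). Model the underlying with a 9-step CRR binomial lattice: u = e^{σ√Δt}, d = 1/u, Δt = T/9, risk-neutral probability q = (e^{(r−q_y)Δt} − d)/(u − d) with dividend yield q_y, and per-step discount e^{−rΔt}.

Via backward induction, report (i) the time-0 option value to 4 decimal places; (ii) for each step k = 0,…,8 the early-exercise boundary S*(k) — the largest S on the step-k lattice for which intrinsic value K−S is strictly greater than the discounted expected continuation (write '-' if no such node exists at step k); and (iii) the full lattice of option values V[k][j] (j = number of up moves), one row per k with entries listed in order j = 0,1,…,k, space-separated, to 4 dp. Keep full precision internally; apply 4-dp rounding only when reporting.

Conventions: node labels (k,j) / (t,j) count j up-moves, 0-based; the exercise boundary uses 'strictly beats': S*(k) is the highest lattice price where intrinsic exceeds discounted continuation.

price = 12.3843
boundary = - - - - - - 56.7912 67.4535 80.1177
tree:
12.3843
17.4234 6.4924
23.9295 9.8284 2.5779
31.9626 14.5718 4.2672 0.5898
41.3459 21.0653 6.9680 1.0896 0.0000
51.5746 29.5205 11.1818 2.0132 0.0000 0.0000
61.8288 39.8036 17.5327 3.7197 0.0000 0.0000 0.0000
70.8058 51.1665 26.6163 6.8725 0.0000 0.0000 0.0000 0.0000
78.3638 61.8288 38.5023 12.6977 0.0000 0.0000 0.0000 0.0000 0.0000
84.7271 70.8058 51.1665 23.4604 0.0000 0.0000 0.0000 0.0000 0.0000 0.0000

params: Δt=0.13011 u=1.18775 d=0.84193 q=0.45672 e^(-rΔt)=0.99623
t_9 payoffs: 84.7271 70.8058 51.1665 23.4604 0.0000 0.0000 0.0000 0.0000 0.0000 0.0000
t_8: node(8,0) S=40.2562 payoff=78.3638 vs cont=78.0739 → 78.3638 [stop]  node(8,1) S=56.7912 payoff=61.8288 vs cont=61.6033 → 61.8288 [stop]  node(8,2) S=80.1177 payoff=38.5023 vs cont=38.3676 → 38.5023 [stop]  node(8,3) S=113.0255 payoff=5.5945 vs cont=12.6977 → 12.6977 [wait]  node(8,4) S=159.4500 payoff=0.0000 vs cont=0.0000 → 0.0000 [wait]  node(8,5) S=224.9430 payoff=0.0000 vs cont=0.0000 → 0.0000 [wait]  node(8,6) S=317.3367 payoff=0.0000 vs cont=0.0000 → 0.0000 [wait]  node(8,7) S=447.6806 payoff=0.0000 vs cont=0.0000 → 0.0000 [wait]  node(8,8) S=631.5623 payoff=0.0000 vs cont=0.0000 → 0.0000 [wait]  ⇒ S*(8)=80.1177
t_7: node(7,0) S=47.8142 payoff=70.8058 vs cont=70.5453 → 70.8058 [stop]  node(7,1) S=67.4535 payoff=51.1665 vs cont=50.9825 → 51.1665 [stop]  node(7,2) S=95.1596 payoff=23.4604 vs cont=26.6163 → 26.6163 [wait]  node(7,3) S=134.2458 payoff=0.0000 vs cont=6.8725 → 6.8725 [wait]  node(7,4) S=189.3863 payoff=0.0000 vs cont=0.0000 → 0.0000 [wait]  node(7,5) S=267.1754 payoff=0.0000 vs cont=0.0000 → 0.0000 [wait]  node(7,6) S=376.9158 payoff=0.0000 vs cont=0.0000 → 0.0000 [wait]  node(7,7) S=531.7313 payoff=0.0000 vs cont=0.0000 → 0.0000 [wait]  ⇒ S*(7)=67.4535
t_6: node(6,0) S=56.7912 payoff=61.8288 vs cont=61.6033 → 61.8288 [stop]  node(6,1) S=80.1177 payoff=38.5023 vs cont=39.8036 → 39.8036 [wait]  node(6,2) S=113.0255 payoff=5.5945 vs cont=17.5327 → 17.5327 [wait]  node(6,3) S=159.4500 payoff=0.0000 vs cont=3.7197 → 3.7197 [wait]  node(6,4) S=224.9430 payoff=0.0000 vs cont=0.0000 → 0.0000 [wait]  node(6,5) S=317.3367 payoff=0.0000 vs cont=0.0000 → 0.0000 [wait]  node(6,6) S=447.6806 payoff=0.0000 vs cont=0.0000 → 0.0000 [wait]  ⇒ S*(6)=56.7912
t_5: node(5,0) S=67.4535 payoff=51.1665 vs cont=51.5746 → 51.5746 [wait]  node(5,1) S=95.1596 payoff=23.4604 vs cont=29.5205 → 29.5205 [wait]  node(5,2) S=134.2458 payoff=0.0000 vs cont=11.1818 → 11.1818 [wait]  node(5,3) S=189.3863 payoff=0.0000 vs cont=2.0132 → 2.0132 [wait]  node(5,4) S=267.1754 payoff=0.0000 vs cont=0.0000 → 0.0000 [wait]  node(5,5) S=376.9158 payoff=0.0000 vs cont=0.0000 → 0.0000 [wait]  ⇒ S*(5)=-
t_4: node(4,0) S=80.1177 payoff=38.5023 vs cont=41.3459 → 41.3459 [wait]  node(4,1) S=113.0255 payoff=5.5945 vs cont=21.0653 → 21.0653 [wait]  node(4,2) S=159.4500 payoff=0.0000 vs cont=6.9680 → 6.9680 [wait]  node(4,3) S=224.9430 payoff=0.0000 vs cont=1.0896 → 1.0896 [wait]  node(4,4) S=317.3367 payoff=0.0000 vs cont=0.0000 → 0.0000 [wait]  ⇒ S*(4)=-
t_3: node(3,0) S=95.1596 payoff=23.4604 vs cont=31.9626 → 31.9626 [wait]  node(3,1) S=134.2458 payoff=0.0000 vs cont=14.5718 → 14.5718 [wait]  node(3,2) S=189.3863 payoff=0.0000 vs cont=4.2672 → 4.2672 [wait]  node(3,3) S=267.1754 payoff=0.0000 vs cont=0.5898 → 0.5898 [wait]  ⇒ S*(3)=-
t_2: node(2,0) S=113.0255 payoff=5.5945 vs cont=23.9295 → 23.9295 [wait]  node(2,1) S=159.4500 payoff=0.0000 vs cont=9.8284 → 9.8284 [wait]  node(2,2) S=224.9430 payoff=0.0000 vs cont=2.5779 → 2.5779 [wait]  ⇒ S*(2)=-
t_1: node(1,0) S=134.2458 payoff=0.0000 vs cont=17.4234 → 17.4234 [wait]  node(1,1) S=189.3863 payoff=0.0000 vs cont=6.4924 → 6.4924 [wait]  ⇒ S*(1)=-
t_0: node(0,0) S=159.4500 payoff=0.0000 vs cont=12.3843 → 12.3843 [wait]  ⇒ S*(0)=-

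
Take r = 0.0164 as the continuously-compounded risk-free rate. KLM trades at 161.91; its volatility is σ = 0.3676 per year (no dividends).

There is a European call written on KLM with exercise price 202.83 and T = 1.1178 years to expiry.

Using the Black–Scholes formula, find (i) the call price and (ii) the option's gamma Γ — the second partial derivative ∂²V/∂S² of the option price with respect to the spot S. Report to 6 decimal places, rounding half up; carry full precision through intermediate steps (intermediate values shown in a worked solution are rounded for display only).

σ√T = 0.3676·√1.1178 = 0.388649
d₁ = (ln(S/K) + (r+σ²/2)T) / (σ√T) = (ln(161.91/202.83) + (0.0164+0.3676²/2)·1.1178) / 0.388649 = (-0.225328 + 0.093856) / 0.388649 = -0.338279
d₂ = d₁ − σ√T = -0.338279 − 0.388649 = -0.726928
e^{−rT} = 0.981835
N(d₁) = 0.367577,  N(d₂) = 0.233635
Call price V = S·N(d₁) − K·e^{−rT}·N(d₂) = 59.514334 − 46.527418 = 12.986916
φ(d₁) = (1/√(2π))·e^{−d₁²/2} = 0.376757
Γ = φ(d₁) / (S·σ·√T) = 0.005987

price = 12.986916
Γ = 0.005987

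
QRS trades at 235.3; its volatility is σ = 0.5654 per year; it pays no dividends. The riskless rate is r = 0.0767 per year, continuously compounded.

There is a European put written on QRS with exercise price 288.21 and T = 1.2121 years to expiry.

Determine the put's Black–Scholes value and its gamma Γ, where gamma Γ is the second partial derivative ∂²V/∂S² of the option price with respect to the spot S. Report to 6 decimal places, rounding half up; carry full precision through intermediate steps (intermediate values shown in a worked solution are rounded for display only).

σ√T = 0.5654·√1.2121 = 0.622479
d₁ = (ln(S/K) + (r+σ²/2)T) / (σ√T) = (ln(235.3/288.21) + (0.0767+0.5654²/2)·1.2121) / 0.622479 = (-0.202828 + 0.286708) / 0.622479 = 0.134752
d₂ = d₁ − σ√T = 0.134752 − 0.622479 = -0.487728
e^{−rT} = 0.911223
N(−d₁) = 0.446404,  N(−d₂) = 0.687129
Put price V = K·e^{−rT}·N(−d₂) − S·N(−d₁) = 180.456085 − 105.038860 = 75.417225
φ(d₁) = (1/√(2π))·e^{−d₁²/2} = 0.395337
Γ = φ(d₁) / (S·σ·√T) = 0.002699

price = 75.417225
Γ = 0.002699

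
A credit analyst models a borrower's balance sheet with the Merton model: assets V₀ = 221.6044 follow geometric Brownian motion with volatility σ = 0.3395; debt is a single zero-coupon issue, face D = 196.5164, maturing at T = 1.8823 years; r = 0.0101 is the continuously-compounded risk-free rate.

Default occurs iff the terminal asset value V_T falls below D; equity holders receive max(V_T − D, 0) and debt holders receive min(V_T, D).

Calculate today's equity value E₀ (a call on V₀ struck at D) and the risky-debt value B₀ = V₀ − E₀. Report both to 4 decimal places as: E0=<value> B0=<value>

With assets at 221.6044 and a single debt payment of 196.5164 at 1.8823 years:
d₁ = [ln(V₀/D) + (r + σ²/2)T] / (σ√T)
   = [ln(221.6044/196.5164) + (0.0101 + 0.5·0.3395²)·1.8823] / (0.3395·√1.8823)
   = [0.120148 + 0.127488] / 0.465784 = 0.531655
d₂ = d₁ − σ√T = 0.531655 − 0.465784 = 0.065872
N(d₁) = 0.702518,  N(d₂) = 0.526260,  e^(−rT) = 0.981168
E₀ = V₀·N(d₁) − D·e^(−rT)·N(d₂)
   = 221.6044·0.702518 − 196.5164·0.981168·0.526260 = 54.209819
B₀ = V₀ − E₀ = 221.6044 − 54.209819 = 167.394581

E0=54.2098 B0=167.3946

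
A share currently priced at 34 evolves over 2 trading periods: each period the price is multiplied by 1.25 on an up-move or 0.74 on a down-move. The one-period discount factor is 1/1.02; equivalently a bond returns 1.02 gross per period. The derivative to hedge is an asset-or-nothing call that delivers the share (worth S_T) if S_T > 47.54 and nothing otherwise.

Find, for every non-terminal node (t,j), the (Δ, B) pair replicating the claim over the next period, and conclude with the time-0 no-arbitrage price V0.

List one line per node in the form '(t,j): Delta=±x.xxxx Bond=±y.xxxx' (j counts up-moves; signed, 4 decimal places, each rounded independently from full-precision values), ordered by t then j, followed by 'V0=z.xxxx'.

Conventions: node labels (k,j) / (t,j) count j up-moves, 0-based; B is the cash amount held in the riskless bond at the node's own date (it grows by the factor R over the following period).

Risk-neutral probability p* = (R−d)/(u−d) = (1.02−0.74)/(1.25−0.74) = 0.5490.
Payoffs at expiry: V(2,0)=0.0000, V(2,1)=0.0000, V(2,2)=53.1250
Node (1,0) S=25.1600: V=(p*·0.0000+(1−p*)·0.0000)/1.02=0.0000; Δ=(0.0000−0.0000)/(31.4500−18.6184)=0.0000; B=V−Δ·S=0.0000
Node (1,1) S=42.5000: V=(p*·53.1250+(1−p*)·0.0000)/1.02=28.5948; Δ=(53.1250−0.0000)/(53.1250−31.4500)=2.4510; B=V−Δ·S=-75.5719
Node (0,0) S=34.0000: V=(p*·28.5948+(1−p*)·0.0000)/1.02=15.3913; Δ=(28.5948−0.0000)/(42.5000−25.1600)=1.6491; B=V−Δ·S=-40.6769
Check: Δ(0,0)·S0 + B(0,0) = 15.3913 = V0.

(0,0): Delta=1.6491 Bond=-40.6769
(1,0): Delta=0.0000 Bond=0.0000
(1,1): Delta=2.4510 Bond=-75.5719
V0=15.3913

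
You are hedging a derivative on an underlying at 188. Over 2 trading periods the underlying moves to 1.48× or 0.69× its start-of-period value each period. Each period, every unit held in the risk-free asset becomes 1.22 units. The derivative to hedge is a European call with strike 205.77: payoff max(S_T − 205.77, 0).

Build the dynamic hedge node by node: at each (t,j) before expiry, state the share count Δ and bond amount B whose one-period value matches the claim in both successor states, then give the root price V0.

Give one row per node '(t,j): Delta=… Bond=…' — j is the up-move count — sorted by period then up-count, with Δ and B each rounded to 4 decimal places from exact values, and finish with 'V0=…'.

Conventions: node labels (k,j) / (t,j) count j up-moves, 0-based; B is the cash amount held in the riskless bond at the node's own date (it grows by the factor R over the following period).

(0,0): Delta=0.7628 Bond=-81.1095
(1,0): Delta=0.0000 Bond=0.0000
(1,1): Delta=0.9373 Bond=-147.4968
V0=62.3015

No-arbitrage ⇒ martingale measure with p* = (R−d)/(u−d) = 0.6709.
At maturity the claim pays: V(2,0)=0.0000, V(2,1)=0.0000, V(2,2)=206.0252
Node (1,0) S=129.7200: V=(p*·0.0000+(1−p*)·0.0000)/1.22=0.0000; Δ=(0.0000−0.0000)/(191.9856−89.5068)=0.0000; B=V−Δ·S=0.0000
Node (1,1) S=278.2400: V=(p*·206.0252+(1−p*)·0.0000)/1.22=113.2946; Δ=(206.0252−0.0000)/(411.7952−191.9856)=0.9373; B=V−Δ·S=-147.4968
Node (0,0) S=188.0000: V=(p*·113.2946+(1−p*)·0.0000)/1.22=62.3015; Δ=(113.2946−0.0000)/(278.2400−129.7200)=0.7628; B=V−Δ·S=-81.1095
Verification: the root portfolio costs Δ(0,0)·S0 + B(0,0) = 62.3015, matching V0.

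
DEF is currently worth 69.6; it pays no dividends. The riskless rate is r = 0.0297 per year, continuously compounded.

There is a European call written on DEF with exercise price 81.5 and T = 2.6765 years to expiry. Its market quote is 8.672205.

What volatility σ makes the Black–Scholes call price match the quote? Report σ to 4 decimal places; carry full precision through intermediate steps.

sigma = 0.2403

At σ = 0.2403 the Black–Scholes value reproduces the quote:
σ√T = 0.2403·√2.6765 = 0.393131
d₁ = (ln(S/K) + (r+σ²/2)T) / (σ√T) = (ln(69.6/81.5) + (0.0297+0.2403²/2)·2.6765) / 0.393131 = (-0.157838 + 0.156768) / 0.393131 = -0.002723
d₂ = d₁ − σ√T = -0.002723 − 0.393131 = -0.395854
e^{−rT} = 0.923585
N(d₁) = 0.498914,  N(d₂) = 0.346106
V = S·N(d₁) − K·e^{−rT}·N(d₂) = 34.724401 − 26.052196 = 8.672205 (equal to the quote); since ∂V/∂σ > 0 for all σ, the implied volatility is unique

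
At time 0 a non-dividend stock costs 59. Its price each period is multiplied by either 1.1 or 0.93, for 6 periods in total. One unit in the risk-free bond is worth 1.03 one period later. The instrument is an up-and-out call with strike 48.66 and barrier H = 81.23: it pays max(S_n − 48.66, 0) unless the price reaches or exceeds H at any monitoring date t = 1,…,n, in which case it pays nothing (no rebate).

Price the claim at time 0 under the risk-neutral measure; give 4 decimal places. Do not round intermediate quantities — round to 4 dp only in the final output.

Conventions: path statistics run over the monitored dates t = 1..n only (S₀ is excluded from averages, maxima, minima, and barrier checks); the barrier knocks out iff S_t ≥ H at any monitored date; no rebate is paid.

price = 10.2460

With p* = (R−d)/(u−d) = 0.5882, sum probability × payoff across the paths and divide by R^6.
Enumerate all 2^6 = 64 price paths (U = up ×1.1, D = down ×0.93); each path with k up-moves has probability p*^k·(1−p*)^(6−k).
DDDDDD: M=54.8700, payoff=0.0000, prob=0.004874
UDDDDD: M=64.9000, payoff=0.0000, prob=0.006963
DUDDDD: M=60.3570, payoff=0.0000, prob=0.006963
UUDDDD: M=71.3900, payoff=4.7434, prob=0.009947
DDUDDD: M=56.1320, payoff=0.0000, prob=0.006963
UDUDDD: M=66.3927, payoff=4.7434, prob=0.009947
DUUDDD: M=66.3927, payoff=4.7434, prob=0.009947
UUUDDD: M=78.5290, payoff=14.5054, prob=0.014210
DDDUDD: M=54.8700, payoff=0.0000, prob=0.006963
UDDUDD: M=64.9000, payoff=4.7434, prob=0.009947
DUDUDD: M=61.7452, payoff=4.7434, prob=0.009947
UUDUDD: M=73.0320, payoff=14.5054, prob=0.014210
DDUUDD: M=61.7452, payoff=4.7434, prob=0.009947
UDUUDD: M=73.0320, payoff=14.5054, prob=0.014210
DUUUDD: M=73.0320, payoff=14.5054, prob=0.014210
UUUUDD: M=86.3819, payoff=0.0000, prob=0.020300
DDDDUD: M=54.8700, payoff=0.0000, prob=0.006963
UDDDUD: M=64.9000, payoff=4.7434, prob=0.009947
DUDDUD: M=60.3570, payoff=4.7434, prob=0.009947
UUDDUD: M=71.3900, payoff=14.5054, prob=0.014210
DDUDUD: M=57.4230, payoff=4.7434, prob=0.009947
UDUDUD: M=67.9197, payoff=14.5054, prob=0.014210
DUUDUD: M=67.9197, payoff=14.5054, prob=0.014210
UUUDUD: M=80.3352, payoff=26.0517, prob=0.020300
DDDUUD: M=57.4230, payoff=4.7434, prob=0.009947
UDDUUD: M=67.9197, payoff=14.5054, prob=0.014210
DUDUUD: M=67.9197, payoff=14.5054, prob=0.014210
UUDUUD: M=80.3352, payoff=26.0517, prob=0.020300
DDUUUD: M=67.9197, payoff=14.5054, prob=0.014210
UDUUUD: M=80.3352, payoff=26.0517, prob=0.020300
DUUUUD: M=80.3352, payoff=26.0517, prob=0.020300
UUUUUD: M=95.0201, payoff=0.0000, prob=0.029000
DDDDDU: M=54.8700, payoff=0.0000, prob=0.006963
UDDDDU: M=64.9000, payoff=4.7434, prob=0.009947
DUDDDU: M=60.3570, payoff=4.7434, prob=0.009947
UUDDDU: M=71.3900, payoff=14.5054, prob=0.014210
DDUDDU: M=56.1320, payoff=4.7434, prob=0.009947
UDUDDU: M=66.3927, payoff=14.5054, prob=0.014210
DUUDDU: M=66.3927, payoff=14.5054, prob=0.014210
UUUDDU: M=78.5290, payoff=26.0517, prob=0.020300
DDDUDU: M=54.8700, payoff=4.7434, prob=0.009947
UDDUDU: M=64.9000, payoff=14.5054, prob=0.014210
DUDUDU: M=63.1654, payoff=14.5054, prob=0.014210
UUDUDU: M=74.7117, payoff=26.0517, prob=0.020300
DDUUDU: M=63.1654, payoff=14.5054, prob=0.014210
UDUUDU: M=74.7117, payoff=26.0517, prob=0.020300
DUUUDU: M=74.7117, payoff=26.0517, prob=0.020300
UUUUDU: M=88.3687, payoff=0.0000, prob=0.029000
DDDDUU: M=54.8700, payoff=4.7434, prob=0.009947
UDDDUU: M=64.9000, payoff=14.5054, prob=0.014210
DUDDUU: M=63.1654, payoff=14.5054, prob=0.014210
UUDDUU: M=74.7117, payoff=26.0517, prob=0.020300
DDUDUU: M=63.1654, payoff=14.5054, prob=0.014210
UDUDUU: M=74.7117, payoff=26.0517, prob=0.020300
DUUDUU: M=74.7117, payoff=26.0517, prob=0.020300
UUUDUU: M=88.3687, payoff=0.0000, prob=0.029000
DDDUUU: M=63.1654, payoff=14.5054, prob=0.014210
UDDUUU: M=74.7117, payoff=26.0517, prob=0.020300
DUDUUU: M=74.7117, payoff=26.0517, prob=0.020300
UUDUUU: M=88.3687, payoff=0.0000, prob=0.029000
DDUUUU: M=74.7117, payoff=26.0517, prob=0.020300
UDUUUU: M=88.3687, payoff=0.0000, prob=0.029000
DUUUUU: M=88.3687, payoff=0.0000, prob=0.029000
UUUUUU: M=104.5221, payoff=0.0000, prob=0.041429
Price = Σ prob·payoff / R^6 = 12.234243 / 1.194052 = 10.2460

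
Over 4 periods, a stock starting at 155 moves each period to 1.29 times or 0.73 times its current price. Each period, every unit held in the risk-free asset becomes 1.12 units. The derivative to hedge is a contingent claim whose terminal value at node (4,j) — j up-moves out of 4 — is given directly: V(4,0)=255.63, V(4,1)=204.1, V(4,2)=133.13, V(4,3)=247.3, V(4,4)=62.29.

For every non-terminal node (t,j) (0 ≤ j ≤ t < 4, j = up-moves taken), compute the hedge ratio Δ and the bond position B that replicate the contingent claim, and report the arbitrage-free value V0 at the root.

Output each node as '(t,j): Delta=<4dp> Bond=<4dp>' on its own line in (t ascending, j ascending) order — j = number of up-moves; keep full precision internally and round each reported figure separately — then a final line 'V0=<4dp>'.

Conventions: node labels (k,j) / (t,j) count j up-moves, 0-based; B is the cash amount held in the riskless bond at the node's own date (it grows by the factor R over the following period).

Risk-neutral probability p* = (R−d)/(u−d) = (1.12−0.73)/(1.29−0.73) = 0.6964.
Terminal payoffs: V(4,0)=255.6300, V(4,1)=204.1000, V(4,2)=133.1300, V(4,3)=247.3000, V(4,4)=62.2900
Node (3,0) S=60.2976: V=(p*·204.1000+(1−p*)·255.6300)/1.12=196.1991; Δ=(204.1000−255.6300)/(77.7839−44.0173)=-1.5261; B=V−Δ·S=288.2170
Node (3,1) S=106.5534: V=(p*·133.1300+(1−p*)·204.1000)/1.12=138.1022; Δ=(133.1300−204.1000)/(137.4538−77.7839)=-1.1894; B=V−Δ·S=264.8343
Node (3,2) S=188.2929: V=(p*·247.3000+(1−p*)·133.1300)/1.12=189.8583; Δ=(247.3000−133.1300)/(242.8979−137.4538)=1.0828; B=V−Δ·S=-14.0167
Node (3,3) S=332.7368: V=(p*·62.2900+(1−p*)·247.3000)/1.12=105.7623; Δ=(62.2900−247.3000)/(429.2305−242.8979)=-0.9929; B=V−Δ·S=436.1373
Node (2,0) S=82.5995: V=(p*·138.1022+(1−p*)·196.1991)/1.12=139.0525; Δ=(138.1022−196.1991)/(106.5534−60.2976)=-1.2560; B=V−Δ·S=242.7970
Node (2,1) S=145.9635: V=(p*·189.8583+(1−p*)·138.1022)/1.12=155.4880; Δ=(189.8583−138.1022)/(188.2929−106.5534)=0.6332; B=V−Δ·S=63.0665
Node (2,2) S=257.9355: V=(p*·105.7623+(1−p*)·189.8583)/1.12=117.2245; Δ=(105.7623−189.8583)/(332.7368−188.2929)=-0.5822; B=V−Δ·S=267.3959
Node (1,0) S=113.1500: V=(p*·155.4880+(1−p*)·139.0525)/1.12=134.3738; Δ=(155.4880−139.0525)/(145.9635−82.5995)=0.2594; B=V−Δ·S=105.0246
Node (1,1) S=199.9500: V=(p*·117.2245+(1−p*)·155.4880)/1.12=115.0359; Δ=(117.2245−155.4880)/(257.9355−145.9635)=-0.3417; B=V−Δ·S=183.3637
Node (0,0) S=155.0000: V=(p*·115.0359+(1−p*)·134.3738)/1.12=107.9521; Δ=(115.0359−134.3738)/(199.9500−113.1500)=-0.2228; B=V−Δ·S=142.4841
Verification: the root portfolio costs Δ(0,0)·S0 + B(0,0) = 107.9521, matching V0.

(0,0): Delta=-0.2228 Bond=142.4841
(1,0): Delta=0.2594 Bond=105.0246
(1,1): Delta=-0.3417 Bond=183.3637
(2,0): Delta=-1.2560 Bond=242.7970
(2,1): Delta=0.6332 Bond=63.0665
(2,2): Delta=-0.5822 Bond=267.3959
(3,0): Delta=-1.5261 Bond=288.2170
(3,1): Delta=-1.1894 Bond=264.8343
(3,2): Delta=1.0828 Bond=-14.0167
(3,3): Delta=-0.9929 Bond=436.1373
V0=107.9521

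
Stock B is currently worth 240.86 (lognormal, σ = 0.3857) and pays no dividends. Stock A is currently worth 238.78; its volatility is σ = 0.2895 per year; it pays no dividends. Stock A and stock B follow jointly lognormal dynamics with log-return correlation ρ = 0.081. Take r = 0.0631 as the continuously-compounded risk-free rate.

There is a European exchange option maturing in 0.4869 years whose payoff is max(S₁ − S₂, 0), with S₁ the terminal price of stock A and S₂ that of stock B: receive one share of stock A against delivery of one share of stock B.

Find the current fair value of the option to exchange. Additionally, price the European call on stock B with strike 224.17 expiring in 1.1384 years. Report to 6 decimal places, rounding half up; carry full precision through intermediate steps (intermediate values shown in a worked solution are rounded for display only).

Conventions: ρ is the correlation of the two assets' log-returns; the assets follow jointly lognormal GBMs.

exchange price = 29.755208
price(stock B call K=224.17) = 54.926931

σ_eff = √(σ₁² + σ₂² − 2ρσ₁σ₂) = √(0.2895² + 0.3857² − 2·0.081·0.2895·0.3857) = 0.463126
d₁ = (ln(S₁/S₂) + (q₂ − q₁ + σ_eff²/2)T) / (σ_eff√T) = (ln(238.78/240.86) + (0.0 − 0.0 + 0.107243)·0.4869) / 0.323161 = 0.134742
d₂ = d₁ − σ_eff√T = 0.134742 − 0.323161 = -0.188419
N(d₁) = 0.553592,  N(d₂) = 0.425274
V = S₁·e^{−q₁T}·N(d₁) − S₂·e^{−q₂T}·N(d₂) = 132.186702 − 102.431494 = 29.755208
[vanilla: stock B call K=224.17]
σ√T = 0.3857·√1.1384 = 0.411526
d₁ = (ln(S/K) + (r+σ²/2)T) / (σ√T) = (ln(240.86/224.17) + (0.0631+0.3857²/2)·1.1384) / 0.411526 = (0.071811 + 0.156510) / 0.411526 = 0.554816
d₂ = d₁ − σ√T = 0.554816 − 0.411526 = 0.143290
e^{−rT} = 0.930686
N(d₁) = 0.710490,  N(d₂) = 0.556969
price = S·N(d₁) − K·e^{−rT}·N(d₂) = 171.128527 − 116.201596 = 54.926931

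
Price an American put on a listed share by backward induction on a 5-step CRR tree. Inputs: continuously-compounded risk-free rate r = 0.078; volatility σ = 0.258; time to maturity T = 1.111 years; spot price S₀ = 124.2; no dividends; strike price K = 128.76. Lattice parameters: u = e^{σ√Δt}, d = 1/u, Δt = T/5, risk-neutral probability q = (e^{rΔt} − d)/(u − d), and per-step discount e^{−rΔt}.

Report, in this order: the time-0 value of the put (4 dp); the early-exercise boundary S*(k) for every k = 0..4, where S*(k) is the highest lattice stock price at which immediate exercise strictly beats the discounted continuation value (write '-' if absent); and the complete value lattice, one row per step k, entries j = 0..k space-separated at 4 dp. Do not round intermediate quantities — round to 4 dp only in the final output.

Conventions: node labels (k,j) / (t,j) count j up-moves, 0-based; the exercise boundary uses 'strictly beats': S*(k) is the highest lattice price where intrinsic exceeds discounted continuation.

price = 11.8982
boundary = - - 97.3839 109.9776 97.3839
tree:
11.8982
19.7289 5.6475
31.3761 10.4975 1.7205
42.5277 18.7824 3.8167 0.0000
52.4024 31.3761 8.4668 0.0000 0.0000
61.1462 42.5277 18.7824 0.0000 0.0000 0.0000

Δt=0.22220  u=1.12932  d=0.88549  q=0.54133  discount=0.98282
step 5 (expiry): payoffs max(K−S,0) = 61.1462 42.5277 18.7824 0.0000 0.0000 0.0000
step 4: (k=4,j=0): S=76.3576, K−S=52.4024, hold=50.1900 ⇒ V=52.4024 exercise | (k=4,j=1): S=97.3839, K−S=31.3761, hold=29.1637 ⇒ V=31.3761 exercise | (k=4,j=2): S=124.2000, K−S=4.5600, hold=8.4668 ⇒ V=8.4668 continue | (k=4,j=3): S=158.4004, K−S=0.0000, hold=0.0000 ⇒ V=0.0000 continue | (k=4,j=4): S=202.0183, K−S=0.0000, hold=0.0000 ⇒ V=0.0000 continue  boundary S*=97.3839
step 3: (k=3,j=0): S=86.2323, K−S=42.5277, hold=40.3154 ⇒ V=42.5277 exercise | (k=3,j=1): S=109.9776, K−S=18.7824, hold=18.6486 ⇒ V=18.7824 exercise | (k=3,j=2): S=140.2616, K−S=0.0000, hold=3.8167 ⇒ V=3.8167 continue | (k=3,j=3): S=178.8848, K−S=0.0000, hold=0.0000 ⇒ V=0.0000 continue  boundary S*=109.9776
step 2: (k=2,j=0): S=97.3839, K−S=31.3761, hold=29.1637 ⇒ V=31.3761 exercise | (k=2,j=1): S=124.2000, K−S=4.5600, hold=10.4975 ⇒ V=10.4975 continue | (k=2,j=2): S=158.4004, K−S=0.0000, hold=1.7205 ⇒ V=1.7205 continue  boundary S*=97.3839
step 1: (k=1,j=0): S=109.9776, K−S=18.7824, hold=19.7289 ⇒ V=19.7289 continue | (k=1,j=1): S=140.2616, K−S=0.0000, hold=5.6475 ⇒ V=5.6475 continue  boundary S*=-
step 0: (k=0,j=0): S=124.2000, K−S=4.5600, hold=11.8982 ⇒ V=11.8982 continue  boundary S*=-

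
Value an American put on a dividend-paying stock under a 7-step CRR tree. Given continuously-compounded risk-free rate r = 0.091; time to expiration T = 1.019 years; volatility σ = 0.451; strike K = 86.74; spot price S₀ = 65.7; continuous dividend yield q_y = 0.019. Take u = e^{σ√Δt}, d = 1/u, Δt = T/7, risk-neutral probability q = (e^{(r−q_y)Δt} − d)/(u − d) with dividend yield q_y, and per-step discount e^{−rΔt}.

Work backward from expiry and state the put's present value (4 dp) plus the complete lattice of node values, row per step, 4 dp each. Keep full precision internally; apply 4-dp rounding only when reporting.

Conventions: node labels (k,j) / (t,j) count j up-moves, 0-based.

Δt=0.14557  u=1.18777  d=0.84192  q=0.48755  discount=0.98684
step 7 (expiry): payoffs max(K−S,0) = 67.0407 58.9485 47.5321 31.4260 8.7038 0.0000 0.0000 0.0000
k=6: (k=6,j=0): S=23.3981, K−S=63.3419, hold=62.2650 ⇒ V=63.3419 exercise | (k=6,j=1): S=33.0098, K−S=53.7302, hold=52.6799 ⇒ V=53.7302 exercise | (k=6,j=2): S=46.5698, K−S=40.1702, hold=39.1574 ⇒ V=40.1702 exercise | (k=6,j=3): S=65.7000, K−S=21.0400, hold=20.0800 ⇒ V=21.0400 exercise | (k=6,j=4): S=92.6887, K−S=0.0000, hold=4.4016 ⇒ V=4.4016 continue | (k=6,j=5): S=130.7640, K−S=0.0000, hold=0.0000 ⇒ V=0.0000 continue | (k=6,j=6): S=184.4801, K−S=0.0000, hold=0.0000 ⇒ V=0.0000 continue
k=5: (k=5,j=0): S=27.7915, K−S=58.9485, hold=57.8838 ⇒ V=58.9485 exercise | (k=5,j=1): S=39.2079, K−S=47.5321, hold=46.4989 ⇒ V=47.5321 exercise | (k=5,j=2): S=55.3140, K−S=31.4260, hold=30.4374 ⇒ V=31.4260 exercise | (k=5,j=3): S=78.0362, K−S=8.7038, hold=12.7578 ⇒ V=12.7578 continue | (k=5,j=4): S=110.0924, K−S=0.0000, hold=2.2259 ⇒ V=2.2259 continue | (k=5,j=5): S=155.3169, K−S=0.0000, hold=0.0000 ⇒ V=0.0000 continue
k=4: (k=4,j=0): S=33.0098, K−S=53.7302, hold=52.6799 ⇒ V=53.7302 exercise | (k=4,j=1): S=46.5698, K−S=40.1702, hold=39.1574 ⇒ V=40.1702 exercise | (k=4,j=2): S=65.7000, K−S=21.0400, hold=22.0305 ⇒ V=22.0305 continue | (k=4,j=3): S=92.6887, K−S=0.0000, hold=7.5226 ⇒ V=7.5226 continue | (k=4,j=4): S=130.7640, K−S=0.0000, hold=1.1256 ⇒ V=1.1256 continue
k=3: (k=3,j=0): S=39.2079, K−S=47.5321, hold=46.4989 ⇒ V=47.5321 exercise | (k=3,j=1): S=55.3140, K−S=31.4260, hold=30.9139 ⇒ V=31.4260 exercise | (k=3,j=2): S=78.0362, K−S=8.7038, hold=14.7603 ⇒ V=14.7603 continue | (k=3,j=3): S=110.0924, K−S=0.0000, hold=4.3458 ⇒ V=4.3458 continue
k=2: (k=2,j=0): S=46.5698, K−S=40.1702, hold=39.1574 ⇒ V=40.1702 exercise | (k=2,j=1): S=65.7000, K−S=21.0400, hold=22.9940 ⇒ V=22.9940 continue | (k=2,j=2): S=92.6887, K−S=0.0000, hold=9.5553 ⇒ V=9.5553 continue
k=1: (k=1,j=0): S=55.3140, K−S=31.4260, hold=31.3775 ⇒ V=31.4260 exercise | (k=1,j=1): S=78.0362, K−S=8.7038, hold=16.2255 ⇒ V=16.2255 continue
k=0: (k=0,j=0): S=65.7000, K−S=21.0400, hold=23.6990 ⇒ V=23.6990 continue

price = 23.6990
tree:
23.6990
31.4260 16.2255
40.1702 22.9940 9.5553
47.5321 31.4260 14.7603 4.3458
53.7302 40.1702 22.0305 7.5226 1.1256
58.9485 47.5321 31.4260 12.7578 2.2259 0.0000
63.3419 53.7302 40.1702 21.0400 4.4016 0.0000 0.0000
67.0407 58.9485 47.5321 31.4260 8.7038 0.0000 0.0000 0.0000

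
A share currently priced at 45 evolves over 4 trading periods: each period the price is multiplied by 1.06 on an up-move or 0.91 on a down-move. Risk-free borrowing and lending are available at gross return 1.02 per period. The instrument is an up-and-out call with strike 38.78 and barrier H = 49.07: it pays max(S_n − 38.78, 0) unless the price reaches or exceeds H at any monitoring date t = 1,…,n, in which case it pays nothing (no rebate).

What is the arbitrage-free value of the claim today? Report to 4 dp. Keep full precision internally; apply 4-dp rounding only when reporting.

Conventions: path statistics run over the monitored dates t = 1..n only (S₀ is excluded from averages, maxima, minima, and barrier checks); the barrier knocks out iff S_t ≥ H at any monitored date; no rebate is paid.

price = 2.4875

With p* = (R−d)/(u−d) = 0.7333, sum probability × payoff across the paths and divide by R^4.
Enumerate all 2^4 = 16 price paths (U = up ×1.06, D = down ×0.91); each path with k up-moves has probability p*^k·(1−p*)^(4−k).
DDDD: M=40.9500, payoff=0.0000, prob=0.005057
UDDD: M=47.7000, payoff=0.0000, prob=0.013906
DUDD: M=43.4070, payoff=0.0000, prob=0.013906
UUDD: M=50.5620, payoff=0.0000, prob=0.038242
DDUD: M=40.9500, payoff=0.0000, prob=0.013906
UDUD: M=47.7000, payoff=3.0904, prob=0.038242
DUUD: M=46.0114, payoff=3.0904, prob=0.038242
UUUD: M=53.5957, payoff=0.0000, prob=0.105165
DDDU: M=40.9500, payoff=0.0000, prob=0.013906
UDDU: M=47.7000, payoff=3.0904, prob=0.038242
DUDU: M=43.4070, payoff=3.0904, prob=0.038242
UUDU: M=50.5620, payoff=0.0000, prob=0.105165
DDUU: M=41.8704, payoff=3.0904, prob=0.038242
UDUU: M=48.7721, payoff=9.9921, prob=0.105165
DUUU: M=48.7721, payoff=9.9921, prob=0.105165
UUUU: M=56.8115, payoff=0.0000, prob=0.289205
Price = Σ prob·payoff / R^4 = 2.692562 / 1.082432 = 2.4875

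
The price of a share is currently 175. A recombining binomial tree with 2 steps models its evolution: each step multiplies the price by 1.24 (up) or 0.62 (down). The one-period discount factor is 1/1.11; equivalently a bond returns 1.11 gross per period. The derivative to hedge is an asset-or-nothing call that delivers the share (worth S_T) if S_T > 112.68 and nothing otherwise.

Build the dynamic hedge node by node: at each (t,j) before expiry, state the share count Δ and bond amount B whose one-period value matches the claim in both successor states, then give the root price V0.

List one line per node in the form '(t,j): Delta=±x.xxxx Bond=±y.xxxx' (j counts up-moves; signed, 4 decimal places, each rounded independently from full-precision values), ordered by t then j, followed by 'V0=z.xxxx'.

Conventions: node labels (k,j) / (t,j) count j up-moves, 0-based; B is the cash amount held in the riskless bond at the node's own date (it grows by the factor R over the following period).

(0,0): Delta=1.1171 Bond=-22.8959
(1,0): Delta=2.0000 Bond=-121.2072
(1,1): Delta=1.0000 Bond=0.0000
V0=172.5996

Arbitrage-free pricing uses the up-move probability p* = (R−d)/(u−d) = 0.7903, discounting each step at R = 1.11.
Expiry values: V(2,0)=0.0000, V(2,1)=134.5400, V(2,2)=269.0800
  t=1,j=0: stock 108.5000 → up 134.5400 (V=134.5400), down 67.2700 (V=0.0000). Price 95.7928; hedge Δ=2.0000, bond B=-121.2072.
  t=1,j=1: stock 217.0000 → up 269.0800 (V=269.0800), down 134.5400 (V=134.5400). Price 217.0000; hedge Δ=1.0000, bond B=0.0000.
  t=0,j=0: stock 175.0000 → up 217.0000 (V=217.0000), down 108.5000 (V=95.7928). Price 172.5996; hedge Δ=1.1171, bond B=-22.8959.
Verification: the root portfolio costs Δ(0,0)·S0 + B(0,0) = 172.5996, matching V0.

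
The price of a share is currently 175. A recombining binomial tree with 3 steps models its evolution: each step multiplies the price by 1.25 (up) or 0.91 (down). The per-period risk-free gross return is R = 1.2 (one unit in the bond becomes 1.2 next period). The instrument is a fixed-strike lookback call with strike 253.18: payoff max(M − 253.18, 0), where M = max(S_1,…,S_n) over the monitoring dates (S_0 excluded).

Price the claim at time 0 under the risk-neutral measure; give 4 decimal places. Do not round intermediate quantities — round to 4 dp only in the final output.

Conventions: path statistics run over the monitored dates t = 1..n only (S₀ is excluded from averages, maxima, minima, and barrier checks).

price = 33.0764

With p* = (R−d)/(u−d) = 0.8529, sum probability × payoff across the paths and divide by R^3.
Enumerate all 2^3 = 8 price paths (U = up ×1.25, D = down ×0.91); each path with k up-moves has probability p*^k·(1−p*)^(3−k).
DDD: M=159.2500, payoff=0.0000, prob=0.003180
UDD: M=218.7500, payoff=0.0000, prob=0.018446
DUD: M=199.0625, payoff=0.0000, prob=0.018446
UUD: M=273.4375, payoff=20.2575, prob=0.106987
DDU: M=181.1469, payoff=0.0000, prob=0.018446
UDU: M=248.8281, payoff=0.0000, prob=0.106987
DUU: M=248.8281, payoff=0.0000, prob=0.106987
UUU: M=341.7969, payoff=88.6169, prob=0.620522
Price = Σ prob·payoff / R^3 = 57.156008 / 1.728000 = 33.0764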